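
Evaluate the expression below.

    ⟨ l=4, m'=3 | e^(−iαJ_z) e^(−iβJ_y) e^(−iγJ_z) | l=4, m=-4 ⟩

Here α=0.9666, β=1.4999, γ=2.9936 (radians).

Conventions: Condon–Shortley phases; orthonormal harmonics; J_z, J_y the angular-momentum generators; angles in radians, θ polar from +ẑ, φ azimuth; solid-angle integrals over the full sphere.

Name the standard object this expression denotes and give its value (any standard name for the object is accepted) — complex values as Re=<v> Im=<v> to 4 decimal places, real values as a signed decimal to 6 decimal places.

This is a Wigner D-matrix element — the rotation-matrix element ⟨l m'| R(α,β,γ) |l m⟩ in the angular-momentum basis.
D^4_{3,-4}(0.9666,1.4999,2.9936) = e^{-i·3·0.9666}·d^4_{3,-4}(1.4999)·e^{-i·-4·2.9936}. Compute d first:
Half-angle: c=0.731723, s=0.681602. N=√(5040·1·1·40320)=14255.272709
k: max(0,(-4)−(3))=0 … min(4+(-4),4−(3))=0
  k=0: (−1)^7·14255.2727/(5040)·0.7317^1·0.6816^7 = -0.141452
d^4_{3,-4}(1.4999) = -0.141452
D = (-0.970910-0.239444i)·(-0.141452)·(+0.829843-0.557997i) = +0.132867-0.048527i

Wigner D-matrix element, Re=0.1329 Im=-0.0485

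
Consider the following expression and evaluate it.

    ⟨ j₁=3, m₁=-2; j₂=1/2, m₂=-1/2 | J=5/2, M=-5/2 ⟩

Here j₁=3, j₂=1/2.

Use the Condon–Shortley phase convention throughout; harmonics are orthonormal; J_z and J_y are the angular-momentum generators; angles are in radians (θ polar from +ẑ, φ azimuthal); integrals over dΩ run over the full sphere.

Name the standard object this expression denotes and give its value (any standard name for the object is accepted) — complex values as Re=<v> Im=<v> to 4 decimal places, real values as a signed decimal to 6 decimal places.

Clebsch–Gordan coefficient, +√(1/7) ≈ +0.377964

This is a Clebsch–Gordan (vector-coupling) coefficient.
triangle: 1!·5!·0!/7! = 120/5040
(j±m)!: 1!·5!·0!·1!·0!·5! = 14400
prefactor² = (2J+1)·Δ·N² = 14400/7
  k=0: +1/(0!·1!·5!·0!·0!·0!) = 1/120
Σ = 1/120  ⇒  CG² = 14400/7·(1/120)² = 1/7
CG = +√(1/7) = +0.377964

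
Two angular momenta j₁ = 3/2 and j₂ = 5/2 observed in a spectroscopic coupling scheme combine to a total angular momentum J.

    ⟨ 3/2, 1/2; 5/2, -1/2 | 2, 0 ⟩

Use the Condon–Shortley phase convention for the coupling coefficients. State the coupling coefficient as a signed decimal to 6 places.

j₁+j₂−J=2  J+j₁−j₂=1  J−j₁+j₂=3  j₁+j₂+J+1=7
(j₁±m₁, j₂±m₂, J±M) = (2,1,2,3,2,2)
P² = 8/7
sum k=0..1:
  [0] +1/4 = 1/4
  [1] −1/2 = -1/2
S = -1/4
C² = P²·S² = 1/14 ; C = -0.267261

−√(1/14) = -0.267261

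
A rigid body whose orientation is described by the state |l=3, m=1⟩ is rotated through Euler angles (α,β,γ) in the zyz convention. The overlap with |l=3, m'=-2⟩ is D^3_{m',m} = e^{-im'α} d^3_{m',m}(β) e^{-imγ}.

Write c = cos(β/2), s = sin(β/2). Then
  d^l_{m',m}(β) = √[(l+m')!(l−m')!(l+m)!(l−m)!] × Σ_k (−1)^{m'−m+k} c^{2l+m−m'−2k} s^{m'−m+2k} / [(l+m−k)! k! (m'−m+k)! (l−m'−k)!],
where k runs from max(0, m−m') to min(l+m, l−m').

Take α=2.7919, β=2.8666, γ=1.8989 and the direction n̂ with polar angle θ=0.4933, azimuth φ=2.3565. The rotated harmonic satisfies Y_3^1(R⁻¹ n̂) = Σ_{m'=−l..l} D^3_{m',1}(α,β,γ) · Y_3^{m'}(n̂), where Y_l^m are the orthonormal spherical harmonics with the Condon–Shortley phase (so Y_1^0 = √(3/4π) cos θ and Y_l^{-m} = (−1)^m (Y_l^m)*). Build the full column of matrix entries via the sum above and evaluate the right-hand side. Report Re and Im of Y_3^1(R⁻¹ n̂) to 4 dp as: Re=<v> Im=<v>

Re=-0.0114 Im=-0.3686

Need the full column D^3_{m',1} for m'=−3..3 at α=2.7919, β=2.8666, γ=1.8989.
cos(β/2)=0.137064, sin(β/2)=0.990562
d^3_{-3,1}: single k=4 term ⇒ +0.070051;  D = +0.068742+0.013478i
d^3_{-2,1}: k∈[3..4] ⇒ +0.015829 -0.413362 = -0.397534;  D = +0.340290+0.205513i
d^3_{-1,1}: k∈[2..4] ⇒ +0.002078 -0.144697 +0.944693 = +0.802073;  D = +0.502963+0.624780i
d^3_{0,1}: k∈[1..3] ⇒ +0.000166 -0.026009 +0.452816 = +0.426973;  D = -0.137591-0.404196i
d^3_{1,1}: k∈[0..2] ⇒ +0.000007 -0.002770 +0.108523 = +0.105759;  D = -0.002283+0.105735i
d^3_{2,1}: k∈[0..1] ⇒ -0.000152 +0.015829 = +0.015677;  D = +0.005688-0.014609i
d^3_{3,1}: single k=0 term ⇒ +0.001341;  D = -0.000885+0.001007i
Y_3^{m'}(θ=0.4933,φ=2.3565) and Σ D·Y over m':
  (+0.0687+0.0135i)·(+0.0313-0.0314i)  (+0.3403+0.2055i)·(+0.0001+0.2018i)  (+0.5030+0.6248i)·(-0.3116-0.3114i)  (-0.1376-0.4042i)·(+0.2889+0.0000i)  (-0.0023+0.1057i)·(+0.3116-0.3114i)  (+0.0057-0.0146i)·(+0.0001-0.2018i)  (-0.0009+0.0010i)·(-0.0313-0.0314i)
Y_3^1(R⁻¹ n̂) = -0.011438-0.368605i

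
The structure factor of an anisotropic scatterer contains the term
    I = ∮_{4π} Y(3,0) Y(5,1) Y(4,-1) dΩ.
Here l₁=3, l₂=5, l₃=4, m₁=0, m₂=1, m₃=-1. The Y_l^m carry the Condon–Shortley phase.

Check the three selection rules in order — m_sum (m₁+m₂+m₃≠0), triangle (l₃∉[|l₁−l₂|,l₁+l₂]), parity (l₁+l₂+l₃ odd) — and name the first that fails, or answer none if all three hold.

Σmᵢ = 0  ✓
l₃∈[|l₁−l₂|,l₁+l₂]=[2,8], have l₃=4  ✓
Σlᵢ = 12 ⇒ even  ✓

none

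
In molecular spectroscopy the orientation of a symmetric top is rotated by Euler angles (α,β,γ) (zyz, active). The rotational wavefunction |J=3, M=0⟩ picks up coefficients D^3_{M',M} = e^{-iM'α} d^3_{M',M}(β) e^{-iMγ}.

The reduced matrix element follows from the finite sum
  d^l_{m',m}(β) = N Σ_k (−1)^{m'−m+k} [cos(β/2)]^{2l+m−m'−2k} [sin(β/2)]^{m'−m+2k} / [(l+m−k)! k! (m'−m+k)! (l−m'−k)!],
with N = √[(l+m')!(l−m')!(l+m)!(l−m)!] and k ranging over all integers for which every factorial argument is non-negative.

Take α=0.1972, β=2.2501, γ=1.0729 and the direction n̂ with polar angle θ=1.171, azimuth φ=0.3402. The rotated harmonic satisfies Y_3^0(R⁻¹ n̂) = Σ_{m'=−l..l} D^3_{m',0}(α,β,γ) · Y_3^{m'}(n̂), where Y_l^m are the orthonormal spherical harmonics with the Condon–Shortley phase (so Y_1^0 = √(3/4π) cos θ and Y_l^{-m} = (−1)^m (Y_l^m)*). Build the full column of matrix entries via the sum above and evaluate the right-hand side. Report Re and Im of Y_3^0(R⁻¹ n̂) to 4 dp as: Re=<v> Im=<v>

Re=-0.3330 Im=0.0000

Need the full column D^3_{m',0} for m'=−3..3 at α=0.1972, β=2.2501, γ=1.0729.
cos(β/2)=0.431131, sin(β/2)=0.902289
d^3_{-3,0}: single k=3 term ⇒ +0.263258;  D = +0.218517+0.146816i
d^3_{-2,0}: k∈[2..3] ⇒ +0.154060 -0.674781 = -0.520721;  D = -0.480744-0.200089i
d^3_{-1,0}: k∈[1..3] ⇒ +0.046557 -0.611756 +0.893159 = +0.327961;  D = +0.321604+0.064255i
d^3_{0,0}: k∈[0..3] ⇒ +0.006422 -0.253147 +1.108778 -0.539603 = +0.322450;  D = +0.322450+0.000000i
d^3_{1,0}: k∈[0..2] ⇒ -0.046557 +0.611756 -0.893159 = -0.327961;  D = -0.321604+0.064255i
d^3_{2,0}: k∈[0..1] ⇒ +0.154060 -0.674781 = -0.520721;  D = -0.480744+0.200089i
d^3_{3,0}: single k=0 term ⇒ -0.263258;  D = -0.218517+0.146816i
Y_3^{m'}(θ=1.171,φ=0.3402) and Σ D·Y over m':
  (+0.2185+0.1468i)·(+0.1705-0.2780i)  (-0.4807-0.2001i)·(+0.2624-0.2123i)  (+0.3216+0.0643i)·(-0.0681+0.0241i)  (+0.3225+0.0000i)·(-0.3257+0.0000i)  (-0.3216+0.0643i)·(+0.0681+0.0241i)  (-0.4807+0.2001i)·(+0.2624+0.2123i)  (-0.2185+0.1468i)·(-0.1705-0.2780i)
Y_3^0(R⁻¹ n̂) = -0.332994+0.000000i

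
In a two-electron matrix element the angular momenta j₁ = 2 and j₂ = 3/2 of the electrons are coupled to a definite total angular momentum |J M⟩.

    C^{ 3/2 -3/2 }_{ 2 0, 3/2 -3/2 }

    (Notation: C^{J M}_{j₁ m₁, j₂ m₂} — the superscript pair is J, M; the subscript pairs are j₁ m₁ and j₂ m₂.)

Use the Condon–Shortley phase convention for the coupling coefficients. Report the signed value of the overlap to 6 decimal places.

+0.447214  (= +√(1/5))

√[4·2!2!1!/6! · 2!2!0!3!0!3!] = √(16/5)
  +(−1)^0/∏(0,2,2,0,0,1)! = 1/4  (running 1/4)
⟨..|..⟩ = √(16/5)·(1/4) = +0.447214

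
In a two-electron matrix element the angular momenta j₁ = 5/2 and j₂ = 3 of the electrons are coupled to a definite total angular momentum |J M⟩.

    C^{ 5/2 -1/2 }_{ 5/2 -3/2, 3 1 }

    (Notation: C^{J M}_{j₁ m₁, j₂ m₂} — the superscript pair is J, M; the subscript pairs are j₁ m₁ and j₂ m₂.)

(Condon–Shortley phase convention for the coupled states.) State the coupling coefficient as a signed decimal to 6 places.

triangle: 3!·2!·3!/9! = 72/362880
(j±m)!: 1!·4!·4!·2!·2!·3! = 13824
prefactor² = (2J+1)·Δ·N² = 576/35
  k=2: +1/(2!·1!·2!·2!·0!·1!) = 1/8
  k=3: −1/(3!·0!·1!·1!·1!·2!) = -1/12
Σ = 1/24  ⇒  CG² = 576/35·(1/24)² = 1/35
CG = +√(1/35) = +0.169031

+√(1/35) ≈ +0.169031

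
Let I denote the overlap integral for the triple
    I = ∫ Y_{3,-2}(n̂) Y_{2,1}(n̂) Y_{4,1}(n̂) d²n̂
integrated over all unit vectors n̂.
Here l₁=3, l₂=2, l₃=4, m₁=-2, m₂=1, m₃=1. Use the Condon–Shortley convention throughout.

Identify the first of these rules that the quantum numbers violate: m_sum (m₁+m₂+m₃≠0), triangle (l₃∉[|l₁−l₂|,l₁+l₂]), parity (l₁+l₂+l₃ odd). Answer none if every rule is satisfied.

azimuthal sum: -2 + 1 + 1 = 0  ✓
1 ≤ 4 ≤ 5 (triangle on l)  ✓
L = 3 + 2 + 4 = 9 (odd)  ✗

parity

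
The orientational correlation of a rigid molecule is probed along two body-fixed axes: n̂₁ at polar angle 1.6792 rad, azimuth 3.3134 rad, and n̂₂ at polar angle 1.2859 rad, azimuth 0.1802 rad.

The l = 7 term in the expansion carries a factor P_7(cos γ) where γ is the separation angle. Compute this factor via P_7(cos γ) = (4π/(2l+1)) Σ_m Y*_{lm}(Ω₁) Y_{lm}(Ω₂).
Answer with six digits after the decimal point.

Summing Y*_{l m}(θ₁,φ₁)·Y_{l m}(θ₂,φ₂) over m ∈ [−7, 7]; prefactor 4π/(2·7+1) = 0.837758:
  term(m=-7) = (-0.179589, 0.010563)   from Y*(Ω₁)=(-0.172691, -0.447700), Y(Ω₂)=(0.114153, -0.357106)
  term(m=-6) = (-0.080172, 0.004041)   from Y*(Ω₁)=(-0.100453, -0.167600), Y(Ω₂)=(0.193196, -0.362559)
  term(m=-5) = (0.002427, -0.000102)   from Y*(Ω₁)=(0.197302, 0.228731), Y(Ω₂)=(0.004991, -0.006303)
  term(m=-4) = (-0.076195, 0.002559)   from Y*(Ω₁)=(0.170716, 0.140105), Y(Ω₂)=(-0.259346, 0.227831)
  term(m=-3) = (0.031547, -0.000794)   from Y*(Ω₁)=(-0.212514, -0.120389), Y(Ω₂)=(-0.110777, 0.066494)
  term(m=-2) = (-0.067008, 0.001125)   from Y*(Ω₁)=(-0.216299, -0.077394), Y(Ω₂)=(0.272983, -0.102876)
  term(m=-1) = (0.037823, -0.000317)   from Y*(Ω₁)=(0.218156, 0.037854), Y(Ω₂)=(0.168063, -0.030617)
  term(m=+0) = (-0.063366, 0.000000)   from Y*(Ω₁)=(0.232028, -0.000000), Y(Ω₂)=(-0.273097, 0.000000)
  term(m=+1) = (0.037823, 0.000317)   from Y*(Ω₁)=(-0.218156, 0.037854), Y(Ω₂)=(-0.168063, -0.030617)
  term(m=+2) = (-0.067008, -0.001125)   from Y*(Ω₁)=(-0.216299, 0.077394), Y(Ω₂)=(0.272983, 0.102876)
  term(m=+3) = (0.031547, 0.000794)   from Y*(Ω₁)=(0.212514, -0.120389), Y(Ω₂)=(0.110777, 0.066494)
  term(m=+4) = (-0.076195, -0.002559)   from Y*(Ω₁)=(0.170716, -0.140105), Y(Ω₂)=(-0.259346, -0.227831)
  term(m=+5) = (0.002427, 0.000102)   from Y*(Ω₁)=(-0.197302, 0.228731), Y(Ω₂)=(-0.004991, -0.006303)
  term(m=+6) = (-0.080172, -0.004041)   from Y*(Ω₁)=(-0.100453, 0.167600), Y(Ω₂)=(0.193196, 0.362559)
  term(m=+7) = (-0.179589, -0.010563)   from Y*(Ω₁)=(0.172691, -0.447700), Y(Ω₂)=(-0.114153, -0.357106)
Accumulated sum (-0.725702, -0.000000); after 4π/(2l+1) scaling, (-0.607963, -0.000000) ⇒ P_7 = -0.607963

-0.607963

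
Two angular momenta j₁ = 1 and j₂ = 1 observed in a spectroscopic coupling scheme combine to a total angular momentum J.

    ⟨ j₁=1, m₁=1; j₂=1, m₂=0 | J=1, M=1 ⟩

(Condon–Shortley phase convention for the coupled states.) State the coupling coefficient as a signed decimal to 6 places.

j₁+j₂−J=1  J+j₁−j₂=1  J−j₁+j₂=1  j₁+j₂+J+1=4
(j₁±m₁, j₂±m₂, J±M) = (2,0,1,1,2,0)
P² = 1/2
sum k=0..0:
  [0] +1/1 = 1
S = 1
C² = P²·S² = 1/2 ; C = +0.707107

+√(1/2) = +0.707107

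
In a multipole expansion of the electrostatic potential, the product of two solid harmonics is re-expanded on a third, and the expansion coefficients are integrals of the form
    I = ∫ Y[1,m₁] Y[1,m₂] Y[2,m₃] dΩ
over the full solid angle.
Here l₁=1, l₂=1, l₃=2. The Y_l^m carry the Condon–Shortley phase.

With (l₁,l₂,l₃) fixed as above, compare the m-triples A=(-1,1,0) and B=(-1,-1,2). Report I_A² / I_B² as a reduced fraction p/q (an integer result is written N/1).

l's match ⇒ only the (l;m) 3-j factors differ between A and B.
A: triangle coeff Δ(1,1,2) = 1/30; Σ_t [0,0]: t=0:+1/4 = 1/4; (3j)²=1/30 [(1 1 2; -1 1 0)], sign=+1
B: triangle coeff Δ(1,1,2) = 1/30; Σ_t [0,0]: t=0:+1/4 = 1/4; (3j)²=1/5 [(1 1 2; -1 -1 2)], sign=+1
I_A²/I_B² = (1/30)/(1/5) = 1/6

1/6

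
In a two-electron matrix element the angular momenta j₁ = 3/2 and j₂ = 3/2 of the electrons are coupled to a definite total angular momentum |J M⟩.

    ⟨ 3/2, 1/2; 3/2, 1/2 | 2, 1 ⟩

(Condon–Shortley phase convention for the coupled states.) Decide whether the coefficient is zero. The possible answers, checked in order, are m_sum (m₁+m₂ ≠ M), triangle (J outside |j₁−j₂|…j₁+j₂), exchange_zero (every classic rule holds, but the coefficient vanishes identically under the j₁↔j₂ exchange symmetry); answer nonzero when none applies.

exchange_zero

m-sum: m₁+m₂ = 1/2+1/2 = 1, M = 1  ✓
triangle: |j₁−j₂| = 0 ≤ J = 2 ≤ j₁+j₂ = 3  ✓
exchange: j₁=j₂ and m₁=m₂, and (−1)^(j₁+j₂−J) = (−1)^1 = −1 forces ⟨j₁m₁;j₂m₂|JM⟩ = −⟨j₂m₂;j₁m₁|JM⟩ = −⟨j₁m₁;j₂m₂|JM⟩ ⇒ the coefficient vanishes identically
Racah sum check: Σ_k collapses to 0 ⇒ CG = 0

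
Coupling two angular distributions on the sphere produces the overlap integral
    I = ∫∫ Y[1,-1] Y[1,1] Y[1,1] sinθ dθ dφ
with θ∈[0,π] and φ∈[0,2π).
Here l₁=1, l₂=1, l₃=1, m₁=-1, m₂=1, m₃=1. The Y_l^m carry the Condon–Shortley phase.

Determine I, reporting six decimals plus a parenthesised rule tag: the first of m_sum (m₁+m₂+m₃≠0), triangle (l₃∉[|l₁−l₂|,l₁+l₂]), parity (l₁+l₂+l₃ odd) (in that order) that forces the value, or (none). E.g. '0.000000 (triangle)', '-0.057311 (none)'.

0.000000 (m_sum)

Σmᵢ = 1 ≠ 0, so the φ-integral vanishes; I = 0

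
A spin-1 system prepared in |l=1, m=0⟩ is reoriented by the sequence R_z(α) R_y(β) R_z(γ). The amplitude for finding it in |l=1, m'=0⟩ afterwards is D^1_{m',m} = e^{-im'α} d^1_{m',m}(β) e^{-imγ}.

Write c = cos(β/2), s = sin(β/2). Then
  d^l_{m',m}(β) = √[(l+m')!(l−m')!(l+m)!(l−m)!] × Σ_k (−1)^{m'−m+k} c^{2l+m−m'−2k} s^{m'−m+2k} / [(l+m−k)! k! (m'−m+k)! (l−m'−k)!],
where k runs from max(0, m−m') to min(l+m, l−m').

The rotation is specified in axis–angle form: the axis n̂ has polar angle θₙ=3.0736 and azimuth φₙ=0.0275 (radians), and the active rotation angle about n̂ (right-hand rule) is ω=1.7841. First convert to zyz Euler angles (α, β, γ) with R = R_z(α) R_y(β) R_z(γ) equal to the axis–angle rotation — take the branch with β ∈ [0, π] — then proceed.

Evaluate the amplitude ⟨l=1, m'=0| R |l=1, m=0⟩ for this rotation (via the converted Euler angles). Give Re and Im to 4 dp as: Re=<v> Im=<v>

Re=0.9944 Im=0.0000

Axis–angle → zyz. n̂ = (sinθₙcosφₙ, sinθₙsinφₙ, cosθₙ) = (+0.067915, +0.001868, -0.997689), ω = 1.7841.
R = I cosω + sinω [n̂]ₓ + (1−cosω) n̂n̂ᵀ gives
  R = [-0.206101, +0.975232, -0.080275; -0.974925, -0.211686, -0.068634; -0.083927, +0.064117, +0.994407]
β = atan2(√(R₁₃²+R₂₃²), R₃₃) = 0.105813; α = atan2(R₂₃, R₁₃) mod 2π = 3.848970; γ = atan2(R₃₂, −R₃₁) mod 2π = 0.652377
Split into d^1_{0,0}(β=0.1058) × two z-phases.
With c≡cos(β/2)=0.998601 and s≡sin(β/2)=0.052882, N=[1·1·1·1]^{1/2}=1.000000
k∈{0,1} keeps every argument non-negative
  k=0: (−1)^0·1.0000/(1)·0.9986^2·0.0529^0 = +0.997203
  k=1: (−1)^1·1.0000/(1)·0.9986^0·0.0529^2 = -0.002797
d^1_{0,0}(0.1058) = +0.997203 -0.002797 = +0.994407
Phases: e^{-i·(0)·3.8490}=+1.000000+0.000000i, e^{-i·(0)·0.6524}=+1.000000+0.000000i ⇒ D=+0.994407+0.000000i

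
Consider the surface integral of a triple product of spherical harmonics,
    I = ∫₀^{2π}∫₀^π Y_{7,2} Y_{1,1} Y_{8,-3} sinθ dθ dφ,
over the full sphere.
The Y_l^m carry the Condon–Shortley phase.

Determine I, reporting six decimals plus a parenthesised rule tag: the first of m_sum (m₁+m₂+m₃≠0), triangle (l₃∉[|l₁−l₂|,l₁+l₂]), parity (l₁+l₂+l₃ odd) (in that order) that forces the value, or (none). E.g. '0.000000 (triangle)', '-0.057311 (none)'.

Rules hold: Σm=0, L=16 even, 6≤8≤8.
N = 15·3·17 = 765
Δ = 0!·14!·2!/17! = 1/2040
Racah Σ t=0..0: t=0:+1/25401600 = 1/25401600
⇒ 3j(7 1 8; 0 0 0)² = 8/255, sgn +1
Racah Σ t=0..0: t=0:+1/87091200 = 1/87091200
⇒ 3j(7 1 8; 2 1 -3)² = 11/408, sgn -1
4πI² = N·(3j₀)²·(3jₘ)² = 11/17
I = -1·√(0.647059/4π) = -0.22691696
No selection rule forces the value: the integral is nonzero (none).

-0.226917 (none)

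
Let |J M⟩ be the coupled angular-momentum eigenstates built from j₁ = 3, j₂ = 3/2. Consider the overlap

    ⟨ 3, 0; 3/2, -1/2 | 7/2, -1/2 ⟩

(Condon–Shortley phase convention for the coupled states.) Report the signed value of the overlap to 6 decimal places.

j₁+j₂−J=1  J+j₁−j₂=5  J−j₁+j₂=2  j₁+j₂+J+1=9
(j₁±m₁, j₂±m₂, J±M) = (3,3,1,2,3,4)
P² = 384/7
sum k=0..1:
  [0] +1/12 = 1/12
  [1] −1/24 = -1/24
S = 1/24
C² = P²·S² = 2/21 ; C = +0.308607

+0.308607  (= +√(2/21))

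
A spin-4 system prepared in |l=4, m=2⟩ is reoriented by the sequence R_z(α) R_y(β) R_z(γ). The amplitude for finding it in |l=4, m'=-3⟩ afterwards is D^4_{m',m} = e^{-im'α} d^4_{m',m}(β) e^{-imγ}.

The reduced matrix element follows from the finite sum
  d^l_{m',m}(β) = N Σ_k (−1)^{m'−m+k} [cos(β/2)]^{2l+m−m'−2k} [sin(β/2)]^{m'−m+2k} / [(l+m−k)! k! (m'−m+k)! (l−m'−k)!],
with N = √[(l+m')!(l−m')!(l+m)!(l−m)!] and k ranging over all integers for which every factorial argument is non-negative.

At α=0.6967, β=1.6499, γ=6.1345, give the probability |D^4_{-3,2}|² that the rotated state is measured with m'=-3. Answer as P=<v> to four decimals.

P=0.2089

Split into d^4_{-3,2}(β=1.6499) × two z-phases.
c=cos(1.649900/2)=0.678594, s=sin(1.649900/2)=0.734514; N=√[1·5040·720·2]=2693.993318
k∈{5,6} keeps every argument non-negative
  k=5: (−1)^0·2693.9933/(240)·0.6786^3·0.7345^5 = +0.749920
  k=6: (−1)^1·2693.9933/(720)·0.6786^1·0.7345^7 = -0.292869
d^4_{-3,2}(1.6499) = +0.749920 -0.292869 = +0.457050
|D^4_{-3,2}|² = |d^4_{-3,2}(β)|² = (+0.457050)² = 0.208895 (the z-rotation phases have unit modulus)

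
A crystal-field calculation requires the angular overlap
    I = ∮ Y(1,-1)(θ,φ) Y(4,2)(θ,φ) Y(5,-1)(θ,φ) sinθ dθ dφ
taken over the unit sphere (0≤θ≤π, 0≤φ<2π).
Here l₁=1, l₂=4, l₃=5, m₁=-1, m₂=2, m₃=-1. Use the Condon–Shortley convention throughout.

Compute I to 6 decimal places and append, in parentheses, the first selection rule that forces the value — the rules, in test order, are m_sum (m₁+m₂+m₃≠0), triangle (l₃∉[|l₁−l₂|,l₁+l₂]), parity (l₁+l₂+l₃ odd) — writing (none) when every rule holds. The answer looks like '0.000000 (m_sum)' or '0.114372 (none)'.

m-sum 0 ✓  L=10 even ✓  3≤5≤5 ✓
Π(2lᵢ+1) = 3×9×11 = 297
triangle coeff Δ(1,4,5) = 1/495
Σ_t [0,0]: t=0:+1/576 = 1/576
(3j)²=5/99 [(1 4 5; 0 0 0)], sign=-1
Σ_t [0,0]: t=0:+1/2880 = 1/2880
(3j)²=2/165 [(1 4 5; -1 2 -1)], sign=+1
⇒ 4πI² = 2/11
I = (-1)√(2/11/(4π)) = -0.12028562
No selection rule forces the value: the integral is nonzero (none).

-0.120286 (none)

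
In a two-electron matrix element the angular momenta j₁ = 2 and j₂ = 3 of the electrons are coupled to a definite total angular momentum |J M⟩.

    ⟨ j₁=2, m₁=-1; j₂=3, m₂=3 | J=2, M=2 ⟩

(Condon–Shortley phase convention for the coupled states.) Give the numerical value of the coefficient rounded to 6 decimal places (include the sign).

−√(5/14) ≈ -0.597614

j₁+j₂−J=3  J+j₁−j₂=1  J−j₁+j₂=3  j₁+j₂+J+1=8
(j₁±m₁, j₂±m₂, J±M) = (1,3,6,0,4,0)
P² = 3240/7
sum k=3..3:
  [3] −1/36 = -1/36
S = -1/36
C² = P²·S² = 5/14 ; C = -0.597614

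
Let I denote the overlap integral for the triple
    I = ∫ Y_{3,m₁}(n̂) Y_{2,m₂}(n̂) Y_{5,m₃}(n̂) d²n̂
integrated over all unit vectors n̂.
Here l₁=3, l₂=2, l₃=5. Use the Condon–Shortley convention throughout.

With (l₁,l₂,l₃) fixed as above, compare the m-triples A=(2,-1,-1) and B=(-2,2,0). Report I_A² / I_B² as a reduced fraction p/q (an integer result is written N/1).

Same 3,2,5: normalisation and zero-m 3j drop out of the ratio.
A: Δ: 0! 6! 4! / 11! → 1/2310; sum: t=0:+1/720 = 1/720; 3j²(3 2 5; 2 -1 -1) = Δ·Π!·Σ² = 4/385  (sign +1)
B: Δ: 0! 6! 4! / 11! → 1/2310; sum: t=0:+1/2880 = 1/2880; 3j²(3 2 5; -2 2 0) = Δ·Π!·Σ² = 1/462  (sign -1)
I_A²/I_B² = (4/385)/(1/462) = 24/5

24/5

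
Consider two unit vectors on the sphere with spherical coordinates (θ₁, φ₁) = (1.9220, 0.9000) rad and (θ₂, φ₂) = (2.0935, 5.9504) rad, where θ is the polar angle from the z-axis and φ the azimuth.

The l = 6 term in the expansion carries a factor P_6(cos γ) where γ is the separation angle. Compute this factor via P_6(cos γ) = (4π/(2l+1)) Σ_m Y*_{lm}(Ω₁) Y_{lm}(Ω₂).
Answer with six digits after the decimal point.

Term-by-term m-sum for l=6 (normalisation 4π/13 = 0.966644):
  m=-6: Y*=0.21012 - 0.25583j  Y=-0.08446 + 0.18617j  product 0.02988 + 0.06073j
  m=-5: Y*=0.08857 + 0.41074j  Y=0.03794 - 0.40625j  product 0.17023 - 0.02040j
  m=-4: Y*=-0.07508 - 0.03705j  Y=0.08313 + 0.34021j  product 0.00636 - 0.02862j
  m=-3: Y*=-0.28480 + 0.13463j  Y=0.02962 + 0.04597j  product -0.01463 - 0.00910j
  m=-2: Y*=0.04359 - 0.18684j  Y=-0.27625 - 0.21688j  product -0.05256 + 0.04216j
  m=-1: Y*=-0.15813 - 0.19927j  Y=0.07192 + 0.02486j  product -0.00642 - 0.01826j
  m=+0: Y*=0.21599 + 0.00000j  Y=0.32922 + 0.00000j  product 0.07111 + 0.00000j
  m=+1: Y*=0.15813 - 0.19927j  Y=-0.07192 + 0.02486j  product -0.00642 + 0.01826j
  m=+2: Y*=0.04359 + 0.18684j  Y=-0.27625 + 0.21688j  product -0.05256 - 0.04216j
  m=+3: Y*=0.28480 + 0.13463j  Y=-0.02962 + 0.04597j  product -0.01463 + 0.00910j
  m=+4: Y*=-0.07508 + 0.03705j  Y=0.08313 - 0.34021j  product 0.00636 + 0.02862j
  m=+5: Y*=-0.08857 + 0.41074j  Y=-0.03794 - 0.40625j  product 0.17023 + 0.02040j
  m=+6: Y*=0.21012 + 0.25583j  Y=-0.08446 - 0.18617j  product 0.02988 - 0.06073j
Accumulated sum 0.33684 + 0.00000j; after 4π/(2l+1) scaling, 0.32560 + 0.00000j ⇒ P_6 = 0.325600

0.325600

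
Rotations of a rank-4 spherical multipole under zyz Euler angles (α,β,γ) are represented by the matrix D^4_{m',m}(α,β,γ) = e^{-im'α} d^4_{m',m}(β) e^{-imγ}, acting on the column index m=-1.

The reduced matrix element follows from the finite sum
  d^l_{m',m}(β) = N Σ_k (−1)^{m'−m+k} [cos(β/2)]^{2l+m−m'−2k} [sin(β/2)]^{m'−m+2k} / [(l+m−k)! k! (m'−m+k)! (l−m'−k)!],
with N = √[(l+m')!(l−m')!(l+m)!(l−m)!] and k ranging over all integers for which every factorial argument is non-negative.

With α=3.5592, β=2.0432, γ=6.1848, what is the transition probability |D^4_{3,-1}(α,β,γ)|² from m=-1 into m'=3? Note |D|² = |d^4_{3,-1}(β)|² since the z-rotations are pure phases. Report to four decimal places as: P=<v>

P=0.0979

First d^4_{3,-1}(β=2.0432), then the phase factors e^{-i(3)α} and e^{-i(-1)γ}:
Half-angle: c=0.522002, s=0.852944. N=√(5040·1·6·120)=1904.940944
The bounds max(0,m−m')=0 and min(l+m,l−m')=1 give 2 terms
  k=0: (−1)^4·1904.9409/(144)·0.5220^4·0.8529^4 = +0.519864
  k=1: (−1)^5·1904.9409/(240)·0.5220^2·0.8529^6 = -0.832796
d^4_{3,-1}(2.0432) = +0.519864 -0.832796 = -0.312931
|D^4_{3,-1}|² = |d^4_{3,-1}(β)|² = (-0.312931)² = 0.097926 (the z-rotation phases have unit modulus)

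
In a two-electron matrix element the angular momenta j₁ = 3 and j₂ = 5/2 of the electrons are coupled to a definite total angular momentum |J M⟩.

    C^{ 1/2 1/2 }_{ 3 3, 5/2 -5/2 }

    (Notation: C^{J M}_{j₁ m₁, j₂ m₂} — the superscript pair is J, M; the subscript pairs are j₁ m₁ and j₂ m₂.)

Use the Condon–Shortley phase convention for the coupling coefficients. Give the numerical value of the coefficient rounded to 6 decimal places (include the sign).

+0.534522

triangle: 5!×1!×0!/7! = 120/5040
(j±m)!: 6!×0!×0!×5!×1!×0! = 86400
prefactor² = (2J+1)×Δ×N² = 28800/7
  k=0: +1/(0!×5!×0!×0!×1!×0!) = 1/120
Σ = 1/120  ⇒  CG² = 28800/7×(1/120)² = 2/7
CG = +√(2/7) = +0.534522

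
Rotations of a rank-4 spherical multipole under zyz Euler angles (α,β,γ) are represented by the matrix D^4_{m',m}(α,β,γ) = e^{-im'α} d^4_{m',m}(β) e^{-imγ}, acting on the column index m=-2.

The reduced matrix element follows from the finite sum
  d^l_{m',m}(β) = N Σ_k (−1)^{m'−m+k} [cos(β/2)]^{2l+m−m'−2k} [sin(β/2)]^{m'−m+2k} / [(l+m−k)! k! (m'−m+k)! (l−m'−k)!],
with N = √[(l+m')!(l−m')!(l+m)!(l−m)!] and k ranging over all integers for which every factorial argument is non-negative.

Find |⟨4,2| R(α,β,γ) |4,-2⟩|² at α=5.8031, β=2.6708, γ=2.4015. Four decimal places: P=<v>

First d^4_{2,-2}(β=2.6708), then the phase factors e^{-i(2)α} and e^{-i(-2)γ}:
Half-angle: c=0.233228, s=0.972422. N=√(720·2·2·720)=1440.000000
Admissible k: 0..2 (factorial args all ≥0)
  k=0: (−1)^4·1440.0000/(96)·0.2332^4·0.9724^4 = +0.039686
  k=1: (−1)^5·1440.0000/(120)·0.2332^2·0.9724^6 = -0.551916
  k=2: (−1)^6·1440.0000/(1440)·0.2332^0·0.9724^8 = +0.799536
d^4_{2,-2}(2.6708) = +0.039686 -0.551916 +0.799536 = +0.287306
|D^4_{2,-2}|² = |d^4_{2,-2}(β)|² = (+0.287306)² = 0.082545 (the z-rotation phases have unit modulus)

P=0.0825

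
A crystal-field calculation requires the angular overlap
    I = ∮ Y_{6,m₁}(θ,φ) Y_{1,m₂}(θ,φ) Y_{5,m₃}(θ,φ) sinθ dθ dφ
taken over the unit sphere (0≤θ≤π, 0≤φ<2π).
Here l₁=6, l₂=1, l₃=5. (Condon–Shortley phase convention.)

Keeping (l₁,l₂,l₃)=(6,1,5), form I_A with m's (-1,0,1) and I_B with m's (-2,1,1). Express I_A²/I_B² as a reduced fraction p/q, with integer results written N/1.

5/4

Same 6,1,5: normalisation and zero-m 3j drop out of the ratio.
A: Δ: 2! 10! 0! / 13! → 1/858; sum: t=1:−1/17280 = -1/17280; 3j²(6 1 5; -1 0 1) = Δ·Π!·Σ² = 35/858  (sign -1)
B: Δ: 2! 10! 0! / 13! → 1/858; sum: t=2:+1/34560 = 1/34560; 3j²(6 1 5; -2 1 1) = Δ·Π!·Σ² = 14/429  (sign +1)
I_A²/I_B² = (35/858)/(14/429) = 5/4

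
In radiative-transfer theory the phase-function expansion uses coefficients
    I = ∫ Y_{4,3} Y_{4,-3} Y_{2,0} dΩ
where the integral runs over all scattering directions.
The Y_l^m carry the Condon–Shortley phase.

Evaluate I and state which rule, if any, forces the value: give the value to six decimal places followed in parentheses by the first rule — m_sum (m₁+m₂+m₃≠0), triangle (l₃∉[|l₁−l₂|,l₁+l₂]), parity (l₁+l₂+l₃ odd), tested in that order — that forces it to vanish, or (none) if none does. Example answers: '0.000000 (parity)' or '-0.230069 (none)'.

Rules hold: Σm=0, L=10 even, 0≤2≤8.
N = 9·9·5 = 405
Δ = 6!·2!·2!/11! = 1/13860
Racah Σ t=2..4: t=2:+1/192 t=3:−1/36 t=4:+1/192 = -5/288
⇒ 3j(4 4 2; 0 0 0)² = 20/693, sgn -1
Racah Σ t=0..1: t=0:+1/720 t=1:−1/480 = -1/1440
⇒ 3j(4 4 2; 3 -3 0)² = 7/1980, sgn -1
4πI² = N·(3j₀)²·(3jₘ)² = 5/121
I = +1·√(0.0413223/4π) = 0.05734392
No selection rule forces the value: the integral is nonzero (none).

0.057344 (none)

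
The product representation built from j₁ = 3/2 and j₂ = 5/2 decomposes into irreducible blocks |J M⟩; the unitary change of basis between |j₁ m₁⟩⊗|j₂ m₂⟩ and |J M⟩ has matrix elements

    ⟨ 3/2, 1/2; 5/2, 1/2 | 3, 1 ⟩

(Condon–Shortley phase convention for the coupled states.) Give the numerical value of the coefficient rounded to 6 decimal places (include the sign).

+0.129099

√[7·1!2!4!/8! · 2!1!3!2!4!2!] = √(48/5)
  +(−1)^0/∏(0,1,1,3,1,1)! = 1/6  (running 1/6)
  +(−1)^1/∏(1,0,0,2,2,2)! = -1/8  (running 1/24)
⟨..|..⟩ = √(48/5)·(1/24) = +0.129099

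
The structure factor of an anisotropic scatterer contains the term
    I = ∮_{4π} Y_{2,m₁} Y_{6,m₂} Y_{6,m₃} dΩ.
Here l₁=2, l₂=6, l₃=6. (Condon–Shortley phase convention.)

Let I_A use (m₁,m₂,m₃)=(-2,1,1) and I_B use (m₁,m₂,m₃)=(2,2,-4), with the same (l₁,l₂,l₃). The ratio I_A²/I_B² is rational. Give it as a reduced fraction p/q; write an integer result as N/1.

l's match ⇒ only the (l;m) 3-j factors differ between A and B.
A: triangle coeff Δ(2,6,6) = 1/90090; Σ_t [2,2]: t=2:+1/57600 = 1/57600; (3j)²=21/715 [(2 6 6; -2 1 1)], sign=-1
B: triangle coeff Δ(2,6,6) = 1/90090; Σ_t [0,0]: t=0:+1/322560 = 1/322560; (3j)²=18/1001 [(2 6 6; 2 2 -4)], sign=+1
I_A²/I_B² = (21/715)/(18/1001) = 49/30

49/30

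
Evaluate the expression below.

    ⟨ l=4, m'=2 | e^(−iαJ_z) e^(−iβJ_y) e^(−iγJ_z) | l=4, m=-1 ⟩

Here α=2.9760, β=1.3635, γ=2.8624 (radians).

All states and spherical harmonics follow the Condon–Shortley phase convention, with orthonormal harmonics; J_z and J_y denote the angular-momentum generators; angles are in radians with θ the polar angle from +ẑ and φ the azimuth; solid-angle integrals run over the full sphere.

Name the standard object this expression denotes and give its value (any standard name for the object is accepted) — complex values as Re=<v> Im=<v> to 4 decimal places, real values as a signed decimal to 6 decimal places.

This is a Wigner D-matrix element — the rotation-matrix element ⟨l m'| R(α,β,γ) |l m⟩ in the angular-momentum basis.
First d^4_{2,-1}(β=1.3635), then the phase factors e^{-i(2)α} and e^{-i(-1)γ}:
With c≡cos(β/2)=0.776471 and s≡sin(β/2)=0.630153, N=[720·2·6·120]^{1/2}=1018.233765
The bounds max(0,m−m')=0 and min(l+m,l−m')=2 give 3 terms
  k=0: (−1)^3·1018.2338/(72)·0.7765^5·0.6302^3 = -0.998802
  k=1: (−1)^4·1018.2338/(48)·0.7765^3·0.6302^5 = +0.986760
  k=2: (−1)^5·1018.2338/(240)·0.7765^1·0.6302^7 = -0.129982
d^4_{2,-1}(1.3635) = -0.998802 +0.986760 -0.129982 = -0.142023
D = (+0.945658+0.325164i)·(-0.142023)·(-0.961278+0.275580i) = +0.141831+0.007381i

Wigner D-matrix element, Re=0.1418 Im=0.0074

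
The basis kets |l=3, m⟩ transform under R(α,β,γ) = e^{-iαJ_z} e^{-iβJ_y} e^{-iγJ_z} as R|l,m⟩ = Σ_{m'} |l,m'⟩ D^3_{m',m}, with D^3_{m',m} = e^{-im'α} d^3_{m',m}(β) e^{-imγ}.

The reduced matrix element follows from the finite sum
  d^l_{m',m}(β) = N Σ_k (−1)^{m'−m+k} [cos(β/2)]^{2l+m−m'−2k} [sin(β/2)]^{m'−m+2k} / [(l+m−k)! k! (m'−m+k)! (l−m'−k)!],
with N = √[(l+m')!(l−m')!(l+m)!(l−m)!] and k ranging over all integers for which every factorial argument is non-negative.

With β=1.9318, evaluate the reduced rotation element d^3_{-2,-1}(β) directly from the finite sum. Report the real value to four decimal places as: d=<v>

d=-0.4926

d^3_{-2,-1}(β=1.9318) via the finite sum:
With c≡cos(β/2)=0.568677 and s≡sin(β/2)=0.822561, N=[1·120·2·24]^{1/2}=75.894664
The bounds max(0,m−m')=1 and min(l+m,l−m')=2 give 2 terms
  k=1: (−1)^0·75.8947/(24)·0.5687^5·0.8226^1 = +0.154702
  k=2: (−1)^1·75.8947/(12)·0.5687^3·0.8226^3 = -0.647338
d^3_{-2,-1}(1.9318) = +0.154702 -0.647338 = -0.492636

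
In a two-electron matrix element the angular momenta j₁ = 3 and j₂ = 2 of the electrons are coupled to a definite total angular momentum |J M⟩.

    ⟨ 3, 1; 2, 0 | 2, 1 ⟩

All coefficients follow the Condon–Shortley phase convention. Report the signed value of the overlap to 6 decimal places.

−√(1/7) ≈ -0.377964

triangle: 3!·3!·1!/8! = 36/40320
(j±m)!: 4!·2!·2!·2!·3!·1! = 1152
prefactor² = (2J+1)·Δ·N² = 36/7
  k=1: −1/(1!·2!·1!·1!·2!·0!) = -1/4
  k=2: +1/(2!·1!·0!·0!·3!·1!) = 1/12
Σ = -1/6  ⇒  CG² = 36/7·(-1/6)² = 1/7
CG = −√(1/7) = -0.377964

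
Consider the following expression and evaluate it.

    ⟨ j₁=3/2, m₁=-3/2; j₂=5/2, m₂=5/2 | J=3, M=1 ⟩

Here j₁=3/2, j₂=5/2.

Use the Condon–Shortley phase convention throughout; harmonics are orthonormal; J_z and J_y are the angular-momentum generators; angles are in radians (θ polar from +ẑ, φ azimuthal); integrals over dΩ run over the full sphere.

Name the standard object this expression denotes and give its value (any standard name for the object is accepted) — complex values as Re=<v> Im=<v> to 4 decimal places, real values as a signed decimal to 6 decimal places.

This is a Clebsch–Gordan (vector-coupling) coefficient.
j₁+j₂−J=1  J+j₁−j₂=2  J−j₁+j₂=4  j₁+j₂+J+1=8
(j₁±m₁, j₂±m₂, J±M) = (0,3,5,0,4,2)
P² = 288
sum k=1..1:
  [1] −1/48 = -1/48
S = -1/48
C² = P²·S² = 1/8 ; C = -0.353553

Clebsch–Gordan coefficient, −√(1/8) ≈ -0.353553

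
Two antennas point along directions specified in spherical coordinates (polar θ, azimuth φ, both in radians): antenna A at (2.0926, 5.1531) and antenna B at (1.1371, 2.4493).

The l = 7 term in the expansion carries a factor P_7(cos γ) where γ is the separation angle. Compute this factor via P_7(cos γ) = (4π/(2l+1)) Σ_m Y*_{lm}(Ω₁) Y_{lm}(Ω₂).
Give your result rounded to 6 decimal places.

Expand P_7 via completeness: Σ_{m} conj(Y_{7,m}) at Ω₁ times Y_{7,m} at Ω₂ —
  m=-7: Y*=(-0.010413, -0.183724)  Y=(-0.033757, 0.251054)  product (0.046476, 0.003588)
  m=-6: Y*=(-0.347924, 0.188866)  Y=(-0.232647, -0.372208)  product (0.151241, 0.085561)
  m=-5: Y*=(0.323072, 0.236924)  Y=(0.277660, 0.091974)  product (0.067913, 0.095498)
  m=-4: Y*=(0.009063, -0.046608)  Y=(0.137168, -0.053585)  product (-0.001254, -0.006879)
  m=-3: Y*=(0.319330, -0.081084)  Y=(-0.168124, 0.303349)  product (-0.029090, 0.110500)
  m=-2: Y*=(-0.130567, -0.158400)  Y=(0.000344, 0.001827)  product (0.000244, -0.000293)
  m=-1: Y*=(0.107832, -0.228628)  Y=(-0.257261, -0.213320)  product (-0.076512, 0.035814)
  m=+0: Y*=(-0.240421, -0.000000)  Y=(0.039538, 0.000000)  product (-0.009506, -0.000000)
  m=+1: Y*=(-0.107832, -0.228628)  Y=(0.257261, -0.213320)  product (-0.076512, -0.035814)
  m=+2: Y*=(-0.130567, 0.158400)  Y=(0.000344, -0.001827)  product (0.000244, 0.000293)
  m=+3: Y*=(-0.319330, -0.081084)  Y=(0.168124, 0.303349)  product (-0.029090, -0.110500)
  m=+4: Y*=(0.009063, 0.046608)  Y=(0.137168, 0.053585)  product (-0.001254, 0.006879)
  m=+5: Y*=(-0.323072, 0.236924)  Y=(-0.277660, 0.091974)  product (0.067913, -0.095498)
  m=+6: Y*=(-0.347924, -0.188866)  Y=(-0.232647, 0.372208)  product (0.151241, -0.085561)
  m=+7: Y*=(0.010413, -0.183724)  Y=(0.033757, 0.251054)  product (0.046476, -0.003588)
Σ over m = (0.308530, 0.000000); ×(4π/15) → (0.258474, 0.000000). Real part: 0.258474

0.258474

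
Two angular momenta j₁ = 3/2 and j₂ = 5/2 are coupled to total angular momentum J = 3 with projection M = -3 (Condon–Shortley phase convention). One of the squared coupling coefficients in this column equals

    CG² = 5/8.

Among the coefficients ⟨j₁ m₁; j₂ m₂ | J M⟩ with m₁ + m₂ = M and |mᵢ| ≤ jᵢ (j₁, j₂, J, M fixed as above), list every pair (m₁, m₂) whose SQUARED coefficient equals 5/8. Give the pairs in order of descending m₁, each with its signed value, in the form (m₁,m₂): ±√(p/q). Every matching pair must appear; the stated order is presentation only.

(-1/2,-5/2): +√(5/8)

Admissible pairs with m₁+m₂ = M = -3: (-3/2,-3/2), (-1/2,-5/2)
  (m₁,m₂)=(-1/2,-5/2): CG² = 5/8, CG = +√(5/8)   ← matches the target
  (m₁,m₂)=(-3/2,-3/2): CG² = 3/8, CG = −√(3/8)
Pairs with CG² = 5/8: (-1/2,-5/2): +√(5/8)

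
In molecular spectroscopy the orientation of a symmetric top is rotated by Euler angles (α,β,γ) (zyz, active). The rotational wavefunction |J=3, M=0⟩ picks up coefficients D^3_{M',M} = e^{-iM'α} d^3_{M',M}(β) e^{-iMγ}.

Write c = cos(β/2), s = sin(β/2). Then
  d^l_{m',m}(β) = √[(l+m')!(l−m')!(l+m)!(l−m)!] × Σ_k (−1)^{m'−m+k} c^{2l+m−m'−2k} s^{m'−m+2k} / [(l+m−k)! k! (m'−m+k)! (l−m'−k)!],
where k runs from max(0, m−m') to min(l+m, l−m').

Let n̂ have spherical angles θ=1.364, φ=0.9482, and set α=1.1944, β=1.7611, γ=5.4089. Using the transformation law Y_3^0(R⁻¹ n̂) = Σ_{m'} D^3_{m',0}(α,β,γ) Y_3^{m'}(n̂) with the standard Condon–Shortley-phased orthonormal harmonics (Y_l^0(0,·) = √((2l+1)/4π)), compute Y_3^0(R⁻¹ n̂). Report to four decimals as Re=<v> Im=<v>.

Re=0.3297 Im=0.0000

Need the full column D^3_{m',0} for m'=−3..3 at α=1.1944, β=1.7611, γ=5.4089.
cos(β/2)=0.636727, sin(β/2)=0.771089
d^3_{-3,0}: single k=3 term ⇒ +0.529284;  D = -0.478508-0.226212i
d^3_{-2,0}: k∈[2..3] ⇒ +0.535283 -0.785029 = -0.249746;  D = +0.182261-0.170746i
d^3_{-1,0}: k∈[1..3] ⇒ +0.279552 -1.229945 +0.601267 = -0.349127;  D = -0.128329-0.324687i
d^3_{0,0}: k∈[0..3] ⇒ +0.066638 -0.879559 +1.289935 -0.210198 = +0.266815;  D = +0.266815+0.000000i
d^3_{1,0}: k∈[0..2] ⇒ -0.279552 +1.229945 -0.601267 = +0.349127;  D = +0.128329-0.324687i
d^3_{2,0}: k∈[0..1] ⇒ +0.535283 -0.785029 = -0.249746;  D = +0.182261+0.170746i
d^3_{3,0}: single k=0 term ⇒ -0.529284;  D = +0.478508-0.226212i
Y_3^{m'}(θ=1.364,φ=0.9482) and Σ D·Y over m':
  (-0.4785-0.2262i)·(-0.3740-0.1145i)  (+0.1823-0.1707i)·(-0.0643-0.1904i)  (-0.1283-0.3247i)·(-0.1456+0.2028i)  (+0.2668+0.0000i)·(-0.2137+0.0000i)  (+0.1283-0.3247i)·(+0.1456+0.2028i)  (+0.1823+0.1707i)·(-0.0643+0.1904i)  (+0.4785-0.2262i)·(+0.3740-0.1145i)
Y_3^0(R⁻¹ n̂) = +0.329689+0.000000i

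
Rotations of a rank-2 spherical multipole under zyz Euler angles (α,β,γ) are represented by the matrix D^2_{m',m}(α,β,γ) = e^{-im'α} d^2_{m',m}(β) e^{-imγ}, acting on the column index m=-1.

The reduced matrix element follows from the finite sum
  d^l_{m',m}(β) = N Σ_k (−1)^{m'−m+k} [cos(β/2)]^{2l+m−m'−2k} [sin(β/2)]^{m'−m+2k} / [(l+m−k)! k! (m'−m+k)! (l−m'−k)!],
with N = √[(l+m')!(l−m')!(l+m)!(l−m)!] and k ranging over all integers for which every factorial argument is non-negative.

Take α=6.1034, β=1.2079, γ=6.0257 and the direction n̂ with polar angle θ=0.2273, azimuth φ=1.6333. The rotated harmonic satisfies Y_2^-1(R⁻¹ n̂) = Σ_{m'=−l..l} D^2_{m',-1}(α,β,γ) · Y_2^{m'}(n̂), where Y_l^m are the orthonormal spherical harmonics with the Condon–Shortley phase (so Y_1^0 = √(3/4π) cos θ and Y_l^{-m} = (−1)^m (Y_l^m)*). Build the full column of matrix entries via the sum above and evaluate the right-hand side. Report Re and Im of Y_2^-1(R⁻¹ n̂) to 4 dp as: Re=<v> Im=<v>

Need the full column D^2_{m',-1} for m'=−2..2 at α=6.1034, β=1.2079, γ=6.0257.
cos(β/2)=0.823099, sin(β/2)=0.567898
d^2_{-2,-1}: single k=1 term ⇒ +0.633368;  D = +0.516566-0.366490i
d^2_{-1,-1}: k∈[0..1] ⇒ +0.458995 -0.655490 = -0.196495;  D = -0.178007+0.083209i
d^2_{0,-1}: k∈[0..1] ⇒ -0.775715 +0.369266 = -0.406449;  D = -0.393050+0.103502i
d^2_{1,-1}: k∈[0..1] ⇒ +0.655490 -0.104012 = +0.551478;  D = +0.549815-0.042807i
d^2_{2,-1}: single k=0 term ⇒ -0.301504;  D = -0.299934-0.030726i
Y_2^{m'}(θ=0.2273,φ=1.6333) and Σ D·Y over m':
  (+0.5166-0.3665i)·(-0.0195+0.0024i)  (-0.1780+0.0832i)·(-0.0106-0.1693i)  (-0.3930+0.1035i)·(+0.5827+0.0000i)  (+0.5498-0.0428i)·(+0.0106-0.1693i)  (-0.2999-0.0307i)·(-0.0195-0.0024i)
Y_2^-1(R⁻¹ n̂) = -0.217888+0.005766i

Re=-0.2179 Im=0.0058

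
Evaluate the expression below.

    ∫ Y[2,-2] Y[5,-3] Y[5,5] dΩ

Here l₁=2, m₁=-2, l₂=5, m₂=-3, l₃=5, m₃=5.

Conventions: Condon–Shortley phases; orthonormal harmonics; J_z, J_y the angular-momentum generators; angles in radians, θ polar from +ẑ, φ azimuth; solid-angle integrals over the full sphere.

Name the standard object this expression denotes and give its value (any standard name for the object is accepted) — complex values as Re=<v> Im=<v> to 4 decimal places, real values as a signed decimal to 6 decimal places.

Gaunt coefficient, +0.088588

This is a Gaunt coefficient — the integral of a triple product of spherical harmonics over the sphere.
Rules hold: Σm=0, L=12 even, 3≤5≤7.
N = 5·11·11 = 605
Δ = 2!·2!·8!/13! = 1/38610
Racah Σ t=0..2: t=0:+1/2880 t=1:−1/576 t=2:+1/2880 = -1/960
⇒ 3j(2 5 5; 0 0 0)² = 10/429, sgn +1
Racah Σ t=2..2: t=2:+1/161280 = 1/161280
⇒ 3j(2 5 5; -2 -3 5)² = 1/143, sgn +1
4πI² = N·(3j₀)²·(3jₘ)² = 50/507
I = +1·√(0.0986193/4π) = 0.08858824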